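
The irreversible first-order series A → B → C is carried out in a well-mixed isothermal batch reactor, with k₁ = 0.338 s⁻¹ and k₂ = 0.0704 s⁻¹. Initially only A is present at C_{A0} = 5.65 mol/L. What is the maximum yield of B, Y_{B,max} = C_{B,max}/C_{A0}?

At the optimum, C_{B,max}/C_{A0} = (k₁/k₂)^[k₂/(k₂−k₁)].
= (0.338/0.0704)^(0.0704/(0.0704−0.338)) = (4.801)^(-0.2631) = 0.6618.

0.662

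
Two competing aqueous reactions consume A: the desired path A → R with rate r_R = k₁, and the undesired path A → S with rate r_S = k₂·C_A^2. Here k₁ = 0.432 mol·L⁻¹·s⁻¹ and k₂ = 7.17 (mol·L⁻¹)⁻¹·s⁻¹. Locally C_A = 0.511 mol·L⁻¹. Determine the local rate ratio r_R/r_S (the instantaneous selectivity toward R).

0.231

S_{R/S} = r_R/r_S = (k₁)/(k₂·C_A^2) = (k₁/k₂)·C_A^-2.
= (0.432) / (7.17×0.5110^2) = 0.4320/1.872 = 0.231.
The undesired path is higher order in A, so low C_A (CSTR or dilute feed) favours R.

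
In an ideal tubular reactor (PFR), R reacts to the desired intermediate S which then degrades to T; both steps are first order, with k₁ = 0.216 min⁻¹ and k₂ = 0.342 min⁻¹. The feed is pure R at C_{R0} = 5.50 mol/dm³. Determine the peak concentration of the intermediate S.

1.58 mol/dm³

Evaluating C_S at τ_opt = ln(k₂/k₁)/(k₂−k₁) gives C_{S,max}/C_{R0} = (k₁/k₂)^[k₂/(k₂−k₁)].
= (0.216/0.342)^(0.342/(0.342−0.216)) = (0.6316)^(2.714) = 0.2873.
C_{S,max} = 0.2873×5.50 = 1.58 mol/dm³.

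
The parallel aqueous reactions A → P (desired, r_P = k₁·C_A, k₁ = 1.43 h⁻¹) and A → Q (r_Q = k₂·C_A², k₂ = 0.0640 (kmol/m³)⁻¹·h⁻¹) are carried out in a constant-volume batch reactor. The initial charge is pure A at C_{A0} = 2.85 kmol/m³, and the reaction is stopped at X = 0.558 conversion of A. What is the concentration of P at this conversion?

1.46 kmol/m³

C_A = C_{A0}(1−X) = 1.260 kmol/m³.
Along a PFR/batch, dC_P/dC_A = −r_P/(r_P+r_Q) = −k₁/(k₁+k₂·C_A).
Integrating from C_{A0} to C_A: C_P = (1.43/0.0640)·ln[(1.43+0.0640·2.85)/(1.43+0.0640·1.26)] = 22.34·ln(1.612/1.511) = 1.457 kmol/m³.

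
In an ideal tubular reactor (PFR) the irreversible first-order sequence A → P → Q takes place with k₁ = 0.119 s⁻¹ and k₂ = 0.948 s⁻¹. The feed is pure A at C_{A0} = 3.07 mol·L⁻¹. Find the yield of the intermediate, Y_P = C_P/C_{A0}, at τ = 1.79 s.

0.0897

Solving the coupled first-order balances gives C_P(τ) = [k₁/(k₂−k₁)]·C_{A0}·(e^(−k₁τ) − e^(−k₂τ)).
e^(−k₁τ) = e^(−0.119×1.79) = e^(−0.2130) = 0.8081; e^(−k₂τ) = e^(−1.697) = 0.1832.
C_P = 0.119×3.07/(0.948−0.119) × (0.8081−0.1832) = 0.4407×0.6249 = 0.2754 mol·L⁻¹.
Y_P = C_P/C_{A0} = 0.2754/3.07 = 0.0897.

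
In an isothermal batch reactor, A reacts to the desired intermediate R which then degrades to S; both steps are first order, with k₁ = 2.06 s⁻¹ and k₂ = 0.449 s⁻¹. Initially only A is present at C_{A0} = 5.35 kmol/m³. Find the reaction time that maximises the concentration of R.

0.946 s

The intermediate peaks when r₁ = r₂, i.e. k₁e^(−k₁t) = k₂e^(−k₂t), giving t_opt = ln(k₂/k₁)/(k₂−k₁).
= ln(0.449/2.06)/(0.449−2.06) = ln(0.2180)/-1.611 = -1.523/-1.611 = 0.946 s.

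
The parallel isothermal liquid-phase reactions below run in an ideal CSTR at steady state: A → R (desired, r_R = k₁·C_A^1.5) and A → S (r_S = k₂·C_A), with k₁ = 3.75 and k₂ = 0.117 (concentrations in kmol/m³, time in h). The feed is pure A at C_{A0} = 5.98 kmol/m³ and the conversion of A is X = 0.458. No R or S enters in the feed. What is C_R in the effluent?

2.69 kmol/m³

Exit C_A = C_{A0}(1−X) = 5.98×0.542 = 3.241 kmol/m³.
In a CSTR the entire volume is at exit conditions, so r_R = 3.75×3.241^1.5 = 21.88 and r_S = 0.117×3.241 = 0.3792.
Fraction of consumed A going to R: r_R/(r_R+r_S) = 0.9830.
C_R = 0.9830·C_{A0}·X = 0.9830×5.98×0.458 = 2.69 kmol/m³.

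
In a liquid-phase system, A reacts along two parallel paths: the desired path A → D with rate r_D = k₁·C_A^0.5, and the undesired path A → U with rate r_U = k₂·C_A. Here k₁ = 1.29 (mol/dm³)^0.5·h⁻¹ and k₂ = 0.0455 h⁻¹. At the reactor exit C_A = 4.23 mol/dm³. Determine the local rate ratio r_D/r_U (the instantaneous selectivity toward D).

13.8

S_{D/U} = r_D/r_U = (k₁·C_A^0.5)/(k₂·C_A) = (k₁/k₂)·C_A^-0.5.
= (1.29×4.230^0.5) / (0.0455×4.230) = 2.653/0.1925 = 13.8.
The undesired path is higher order in A, so low C_A (CSTR or dilute feed) favours D.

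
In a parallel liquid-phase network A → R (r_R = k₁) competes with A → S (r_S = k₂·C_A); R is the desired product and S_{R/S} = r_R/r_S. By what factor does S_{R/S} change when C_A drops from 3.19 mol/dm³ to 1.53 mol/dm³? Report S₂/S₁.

S_{R/S} = (k₁/k₂)·C_A⁻¹, so S₂/S₁ = (C_{A,2}/C_{A,1})⁻¹.
= 3.19/1.53 = 2.08.

2.08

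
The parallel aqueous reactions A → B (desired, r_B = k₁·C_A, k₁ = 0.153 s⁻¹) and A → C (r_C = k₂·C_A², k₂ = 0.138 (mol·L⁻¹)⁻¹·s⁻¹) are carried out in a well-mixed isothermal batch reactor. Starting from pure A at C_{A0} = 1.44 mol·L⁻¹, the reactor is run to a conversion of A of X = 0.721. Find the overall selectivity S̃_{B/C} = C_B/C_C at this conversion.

1.27

C_A = C_{A0}(1−X) = 0.4018 mol·L⁻¹.
Along a PFR/batch, dC_B/dC_A = −r_B/(r_B+r_C) = −k₁/(k₁+k₂·C_A).
Integrating from C_{A0} to C_A: C_B = (0.153/0.138)·ln[(0.153+0.138·1.44)/(0.153+0.138·0.402)] = 1.109·ln(0.3517/0.2084) = 0.5800 mol·L⁻¹.
C_C = (C_{A0}−C_A)−C_B = 0.4582 mol·L⁻¹; S̃_{B/C} = 0.5800/0.4582 = 1.27.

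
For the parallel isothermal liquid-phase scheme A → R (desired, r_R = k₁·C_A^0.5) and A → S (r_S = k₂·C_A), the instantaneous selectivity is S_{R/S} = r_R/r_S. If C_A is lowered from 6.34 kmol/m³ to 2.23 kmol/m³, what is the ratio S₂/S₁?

1.69

S_{R/S} = (k₁/k₂)·C_A^-0.5, so S₂/S₁ = (C_{A,2}/C_{A,1})^-0.5.
= (2.23/6.34)^(-0.5) = (0.3517)^(-0.5) = 1.69.
Selectivity toward R rises as C_A falls — low-concentration operation is favoured.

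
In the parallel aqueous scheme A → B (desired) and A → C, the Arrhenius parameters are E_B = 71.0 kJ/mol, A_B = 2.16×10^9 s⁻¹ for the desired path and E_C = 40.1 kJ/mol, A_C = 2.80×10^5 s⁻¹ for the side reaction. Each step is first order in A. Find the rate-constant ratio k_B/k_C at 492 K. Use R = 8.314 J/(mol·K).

Since both paths have the same order in A, the concentration cancels and S_{B/C} = k_B/k_C = (A_B/A_C)·exp[(E_C−E_B)/(RT)].
(E_C−E_B)/(RT) = (40.1−71.0)×10³/(8.314×492) = -30900/4090 = -7.554.
k_B/k_C = (2.16×10^9/2.80×10^5)·exp(-7.554) = 7714 × 5.240×10^-4 = 4.04.

4.04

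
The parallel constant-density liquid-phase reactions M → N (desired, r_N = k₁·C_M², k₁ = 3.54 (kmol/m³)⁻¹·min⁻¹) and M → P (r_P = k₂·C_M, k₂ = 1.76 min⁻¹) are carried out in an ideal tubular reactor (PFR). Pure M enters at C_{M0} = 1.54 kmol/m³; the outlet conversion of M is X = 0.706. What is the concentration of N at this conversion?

C_M = C_{M0}(1−X) = 0.4528 kmol/m³.
Along a PFR/batch, dC_P/dC_M = −r_P/(r_N+r_P) = −k₂/(k₂+k₁·C_M).
Integrating from C_{M0} to C_M: C_P = (1.76/3.54)·ln[(1.76+3.54·1.54)/(1.76+3.54·0.453)] = 0.4972·ln(7.212/3.363) = 0.3793 kmol/m³.
Then C_N = (C_{M0}−C_M) − C_P = 1.087 − 0.3793 = 0.7079 kmol/m³.

0.708 kmol/m³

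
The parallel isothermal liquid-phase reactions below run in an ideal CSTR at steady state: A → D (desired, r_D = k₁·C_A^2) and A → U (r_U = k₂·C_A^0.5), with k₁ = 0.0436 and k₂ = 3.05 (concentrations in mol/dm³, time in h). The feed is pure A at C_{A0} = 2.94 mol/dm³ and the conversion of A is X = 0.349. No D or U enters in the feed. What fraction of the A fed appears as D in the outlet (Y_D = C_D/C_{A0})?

Exit C_A = C_{A0}(1−X) = 2.94×0.651 = 1.914 mol/dm³.
Rates in a CSTR are evaluated at the outlet concentration: r_D = 0.0436×1.914^2 = 0.1597, r_U = 3.05×1.914^0.5 = 4.220.
Fraction of consumed A going to D: r_D/(r_D+r_U) = 0.03647.
C_D = 0.03647·C_{A0}·X = 0.03647×2.94×0.349 = 0.0374 mol/dm³; Y_D = C_D/C_{A0} = 0.0127.

0.0127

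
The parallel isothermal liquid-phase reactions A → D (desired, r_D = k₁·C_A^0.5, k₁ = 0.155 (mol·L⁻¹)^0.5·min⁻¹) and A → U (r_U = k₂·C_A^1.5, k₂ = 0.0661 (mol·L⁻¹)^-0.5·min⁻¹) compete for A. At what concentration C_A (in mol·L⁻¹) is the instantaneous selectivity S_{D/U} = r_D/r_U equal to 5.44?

0.431 mol·L⁻¹

S_{D/U} = (k₁/k₂)·C_A⁻¹ ⇒ C_A = (S·k₂/k₁)^(-1).
= (5.44×0.0661/0.155)^(-1) = (2.320)^(-1) = 0.431 mol·L⁻¹.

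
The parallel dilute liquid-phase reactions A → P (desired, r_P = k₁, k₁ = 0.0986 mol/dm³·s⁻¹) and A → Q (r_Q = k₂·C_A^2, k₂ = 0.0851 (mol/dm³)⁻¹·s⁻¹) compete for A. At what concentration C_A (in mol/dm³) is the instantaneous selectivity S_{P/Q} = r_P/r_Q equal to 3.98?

0.540 mol/dm³

S_{P/Q} = (k₁/k₂)·C_A^-2 ⇒ C_A = (S·k₂/k₁)^(-0.5).
= (3.98×0.0851/0.0986)^(-0.5) = (3.435)^(-0.5) = 0.540 mol/dm³.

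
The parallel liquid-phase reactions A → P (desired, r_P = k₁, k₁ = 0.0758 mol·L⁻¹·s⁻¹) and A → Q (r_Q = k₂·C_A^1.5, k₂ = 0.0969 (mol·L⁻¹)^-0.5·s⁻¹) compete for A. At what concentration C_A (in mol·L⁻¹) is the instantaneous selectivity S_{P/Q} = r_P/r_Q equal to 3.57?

0.363 mol·L⁻¹

S_{P/Q} = (k₁/k₂)·C_A^-1.5 ⇒ C_A = (S·k₂/k₁)^(1/(-1.5)).
= (3.57×0.0969/0.0758)^(-0.6667) = (4.564)^(-0.6667) = 0.363 mol·L⁻¹.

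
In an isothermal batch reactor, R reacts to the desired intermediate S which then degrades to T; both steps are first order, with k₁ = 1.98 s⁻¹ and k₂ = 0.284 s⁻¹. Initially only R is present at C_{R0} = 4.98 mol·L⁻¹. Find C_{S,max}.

3.60 mol·L⁻¹

Evaluating C_S at t_opt = ln(k₂/k₁)/(k₂−k₁) gives C_{S,max}/C_{R0} = (k₁/k₂)^[k₂/(k₂−k₁)].
= (1.98/0.284)^(0.284/(0.284−1.98)) = (6.972)^(-0.1675) = 0.7224.
C_{S,max} = 0.7224×4.98 = 3.60 mol·L⁻¹.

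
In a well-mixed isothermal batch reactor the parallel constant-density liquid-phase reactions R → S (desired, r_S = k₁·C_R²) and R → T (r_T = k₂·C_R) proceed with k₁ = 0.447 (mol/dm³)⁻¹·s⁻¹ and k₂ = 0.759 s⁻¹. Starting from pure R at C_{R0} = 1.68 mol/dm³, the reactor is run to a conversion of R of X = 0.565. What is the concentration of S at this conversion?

C_R = C_{R0}(1−X) = 0.7308 mol/dm³.
Along a PFR/batch, dC_T/dC_R = −r_T/(r_S+r_T) = −k₂/(k₂+k₁·C_R).
Integrating from C_{R0} to C_R: C_T = (0.759/0.447)·ln[(0.759+0.447·1.68)/(0.759+0.447·0.731)] = 1.698·ln(1.510/1.086) = 0.5601 mol/dm³.
Then C_S = (C_{R0}−C_R) − C_T = 0.9492 − 0.5601 = 0.3891 mol/dm³.

0.389 mol/dm³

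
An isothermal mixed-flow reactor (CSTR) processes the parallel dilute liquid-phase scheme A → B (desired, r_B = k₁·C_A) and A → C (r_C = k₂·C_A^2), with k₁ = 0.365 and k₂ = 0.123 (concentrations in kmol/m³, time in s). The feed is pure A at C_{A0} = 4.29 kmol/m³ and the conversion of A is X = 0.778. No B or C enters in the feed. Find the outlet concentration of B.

2.53 kmol/m³

Exit C_A = C_{A0}(1−X) = 4.29×0.222 = 0.9524 kmol/m³.
A CSTR operates uniformly at the exit composition, giving r_B = 0.3476 and r_C = 0.1116 (each k·C_A^n at C_A = 0.9524).
Fraction of consumed A going to B: r_B/(r_B+r_C) = 0.7570.
C_B = 0.7570·C_{A0}·X = 0.7570×4.29×0.778 = 2.53 kmol/m³.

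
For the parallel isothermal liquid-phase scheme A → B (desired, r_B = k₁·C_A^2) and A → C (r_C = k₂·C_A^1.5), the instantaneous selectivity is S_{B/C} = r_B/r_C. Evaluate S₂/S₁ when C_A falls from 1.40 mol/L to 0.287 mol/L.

S_{B/C} = (k₁/k₂)·C_A^0.5, so S₂/S₁ = (C_{A,2}/C_{A,1})^0.5.
= (0.287/1.40)^0.5 = (0.2050)^0.5 = 0.453.
Selectivity toward B falls as C_A falls — high-concentration operation is favoured.

0.453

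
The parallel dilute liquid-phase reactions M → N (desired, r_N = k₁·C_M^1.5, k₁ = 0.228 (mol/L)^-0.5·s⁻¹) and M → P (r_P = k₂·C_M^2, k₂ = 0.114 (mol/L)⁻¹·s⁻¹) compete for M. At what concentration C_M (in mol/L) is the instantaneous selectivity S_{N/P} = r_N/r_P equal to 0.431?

21.5 mol/L

S_{N/P} = (k₁/k₂)·C_M^-0.5 ⇒ C_M = (S·k₂/k₁)^(-2).
= (0.431×0.114/0.228)^(-2) = (0.2155)^(-2) = 21.5 mol/L.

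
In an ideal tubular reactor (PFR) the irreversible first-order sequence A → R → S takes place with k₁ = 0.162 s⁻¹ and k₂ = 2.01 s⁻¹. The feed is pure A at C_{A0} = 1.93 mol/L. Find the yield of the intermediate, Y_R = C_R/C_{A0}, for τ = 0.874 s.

The intermediate concentration in a first-order A→B→C sequence is C_R = k₁C_{A0}(e^(−k₁τ) − e^(−k₂τ))/(k₂−k₁).
e^(−k₁τ) = e^(−0.162×0.874) = e^(−0.1416) = 0.8680; e^(−k₂τ) = e^(−1.757) = 0.1726.
C_R = 0.162×1.93/(2.01−0.162) × (0.8680−0.1726) = 0.1692×0.6954 = 0.1176 mol/L.
Y_R = C_R/C_{A0} = 0.1176/1.93 = 0.0610.

0.0610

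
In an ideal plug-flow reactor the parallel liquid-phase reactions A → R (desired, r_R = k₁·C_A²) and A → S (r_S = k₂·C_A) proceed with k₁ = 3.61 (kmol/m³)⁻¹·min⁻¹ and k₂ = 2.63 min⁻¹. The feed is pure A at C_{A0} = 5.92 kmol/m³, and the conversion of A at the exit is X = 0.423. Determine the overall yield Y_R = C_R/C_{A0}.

C_A = C_{A0}(1−X) = 3.416 kmol/m³.
Along a PFR/batch, dC_S/dC_A = −r_S/(r_R+r_S) = −k₂/(k₂+k₁·C_A).
Integrating from C_{A0} to C_A: C_S = (2.63/3.61)·ln[(2.63+3.61·5.92)/(2.63+3.61·3.42)] = 0.7285·ln(24.00/14.96) = 0.3443 kmol/m³.
Then C_R = (C_{A0}−C_A) − C_S = 2.504 − 0.3443 = 2.160 kmol/m³.
Y_R = C_R/C_{A0} = 2.160/5.92 = 0.365.

0.365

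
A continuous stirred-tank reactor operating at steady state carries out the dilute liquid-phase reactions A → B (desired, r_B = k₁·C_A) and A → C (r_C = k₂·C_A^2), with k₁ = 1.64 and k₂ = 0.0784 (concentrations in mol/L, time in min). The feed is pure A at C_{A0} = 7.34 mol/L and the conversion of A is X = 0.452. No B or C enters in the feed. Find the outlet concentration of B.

Exit C_A = C_{A0}(1−X) = 7.34×0.548 = 4.022 mol/L.
Rates in a CSTR are evaluated at the outlet concentration: r_B = 1.64×4.022 = 6.597, r_C = 0.0784×4.022^2 = 1.268.
Fraction of consumed A going to B: r_B/(r_B+r_C) = 0.8387.
C_B = 0.8387·C_{A0}·X = 0.8387×7.34×0.452 = 2.78 mol/L.

2.78 mol/L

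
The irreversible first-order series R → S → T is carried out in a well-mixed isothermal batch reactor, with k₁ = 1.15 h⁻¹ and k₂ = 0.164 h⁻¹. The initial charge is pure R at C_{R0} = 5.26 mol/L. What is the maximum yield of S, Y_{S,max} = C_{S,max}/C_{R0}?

0.723

At the optimum, C_{S,max}/C_{R0} = (k₁/k₂)^[k₂/(k₂−k₁)].
= (1.15/0.164)^(0.164/(0.164−1.15)) = (7.012)^(-0.1663) = 0.7233.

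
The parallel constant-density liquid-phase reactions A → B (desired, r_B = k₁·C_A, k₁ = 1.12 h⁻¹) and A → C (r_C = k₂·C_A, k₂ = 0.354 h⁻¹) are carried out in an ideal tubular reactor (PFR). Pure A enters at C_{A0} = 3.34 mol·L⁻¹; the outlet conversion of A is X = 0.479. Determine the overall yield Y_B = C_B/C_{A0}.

0.364

C_A = C_{A0}(1−X) = 1.740 mol·L⁻¹.
Both paths are first order in A, so the instantaneous fraction to B is constant: dC_B/d(−C_A) = k₁/(k₁+k₂) = 0.7598.
C_B = 0.7598·(C_{A0}−C_A) = 0.7598×1.600 = 1.22 mol·L⁻¹.
Y_B = C_B/C_{A0} = 1.216/3.34 = 0.364.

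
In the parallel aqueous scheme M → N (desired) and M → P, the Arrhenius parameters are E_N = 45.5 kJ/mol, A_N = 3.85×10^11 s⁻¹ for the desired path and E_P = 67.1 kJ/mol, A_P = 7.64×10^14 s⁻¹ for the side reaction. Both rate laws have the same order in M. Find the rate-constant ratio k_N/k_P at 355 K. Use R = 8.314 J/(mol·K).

0.760

k_N/k_P = (A_N/A_P)·exp[−(E_N−E_P)/(RT)] = (A_N/A_P)·exp[(E_P−E_N)/(RT)].
(E_P−E_N)/(RT) = (67.1−45.5)×10³/(8.314×355) = 21600/2951 = 7.318.
k_N/k_P = (3.85×10^11/7.64×10^14)·exp(7.318) = 5.039×10^-4 × 1508 = 0.760.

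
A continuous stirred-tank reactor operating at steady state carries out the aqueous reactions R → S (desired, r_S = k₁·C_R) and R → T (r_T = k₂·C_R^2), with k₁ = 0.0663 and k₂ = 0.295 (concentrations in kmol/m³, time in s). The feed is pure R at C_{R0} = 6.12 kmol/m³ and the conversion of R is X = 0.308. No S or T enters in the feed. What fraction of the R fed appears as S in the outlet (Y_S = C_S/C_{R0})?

0.0155

Exit C_R = C_{R0}(1−X) = 6.12×0.692 = 4.235 kmol/m³.
A CSTR operates uniformly at the exit composition, giving r_S = 0.2808 and r_T = 5.291 (each k·C_R^n at C_R = 4.235).
Fraction of consumed R going to S: r_S/(r_S+r_T) = 0.05039.
C_S = 0.05039·C_{R0}·X = 0.05039×6.12×0.308 = 0.0950 kmol/m³; Y_S = C_S/C_{R0} = 0.0155.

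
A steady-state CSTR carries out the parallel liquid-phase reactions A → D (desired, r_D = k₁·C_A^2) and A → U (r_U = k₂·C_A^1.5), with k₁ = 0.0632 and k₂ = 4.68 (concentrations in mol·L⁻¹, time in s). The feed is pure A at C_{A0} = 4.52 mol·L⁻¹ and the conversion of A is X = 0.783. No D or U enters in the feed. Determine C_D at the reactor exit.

Exit C_A = C_{A0}(1−X) = 4.52×0.217 = 0.9808 mol·L⁻¹.
A CSTR operates uniformly at the exit composition, giving r_D = 0.06080 and r_U = 4.546 (each k·C_A^n at C_A = 0.9808).
Fraction of consumed A going to D: r_D/(r_D+r_U) = 0.01320.
C_D = 0.01320·C_{A0}·X = 0.01320×4.52×0.783 = 0.0467 mol·L⁻¹.

0.0467 mol·L⁻¹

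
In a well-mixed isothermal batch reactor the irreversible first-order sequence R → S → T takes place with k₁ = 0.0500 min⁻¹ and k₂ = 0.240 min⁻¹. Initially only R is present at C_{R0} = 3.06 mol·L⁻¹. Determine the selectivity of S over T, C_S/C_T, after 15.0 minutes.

The intermediate concentration in a first-order A→B→C sequence is C_S = k₁C_{R0}(e^(−k₁t) − e^(−k₂t))/(k₂−k₁).
e^(−k₁t) = e^(−0.0500×15.0) = e^(−0.7500) = 0.4724; e^(−k₂t) = e^(−3.600) = 0.02732.
C_S = 0.0500×3.06/(0.240−0.0500) × (0.4724−0.02732) = 0.8053×0.4450 = 0.3584 mol·L⁻¹.
C_R = C_{R0}e^(−k₁t) = 1.445 mol·L⁻¹, so C_T = C_{R0}−C_R−C_S = 1.256 mol·L⁻¹; C_S/C_T = 0.285.

0.285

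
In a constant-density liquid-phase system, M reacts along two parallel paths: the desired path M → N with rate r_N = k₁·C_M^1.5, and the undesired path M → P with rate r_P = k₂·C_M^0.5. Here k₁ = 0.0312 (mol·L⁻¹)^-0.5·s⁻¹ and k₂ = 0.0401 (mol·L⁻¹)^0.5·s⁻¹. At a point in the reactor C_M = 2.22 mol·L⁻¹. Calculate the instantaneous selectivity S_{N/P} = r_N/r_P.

S_{N/P} = r_N/r_P = (k₁·C_M^1.5)/(k₂·C_M^0.5) = (k₁/k₂)·C_M.
= (0.0312×2.220^1.5) / (0.0401×2.220^0.5) = 0.1032/0.05975 = 1.73.

1.73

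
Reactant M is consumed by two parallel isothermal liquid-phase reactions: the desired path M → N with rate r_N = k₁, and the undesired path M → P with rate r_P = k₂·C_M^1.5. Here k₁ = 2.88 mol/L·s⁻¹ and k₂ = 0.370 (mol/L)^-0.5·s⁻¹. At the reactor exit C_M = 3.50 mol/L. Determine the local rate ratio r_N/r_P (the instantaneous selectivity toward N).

1.19

S_{N/P} = r_N/r_P = (k₁)/(k₂·C_M^1.5) = (k₁/k₂)·C_M^-1.5.
= (2.88) / (0.370×3.500^1.5) = 2.880/2.423 = 1.19.
The undesired path is higher order in M, so low C_M (CSTR or dilute feed) favours N.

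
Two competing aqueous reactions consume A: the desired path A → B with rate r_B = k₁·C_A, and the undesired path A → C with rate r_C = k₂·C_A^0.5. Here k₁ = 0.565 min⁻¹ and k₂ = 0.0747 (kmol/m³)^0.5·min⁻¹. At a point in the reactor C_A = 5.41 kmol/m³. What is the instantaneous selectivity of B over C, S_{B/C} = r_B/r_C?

S_{B/C} = r_B/r_C = (k₁·C_A)/(k₂·C_A^0.5) = (k₁/k₂)·C_A^0.5.
= (0.565×5.410) / (0.0747×5.410^0.5) = 3.057/0.1737 = 17.6.
Since the desired path is higher order in A, keeping C_A high (PFR or concentrated feed) favours B.

17.6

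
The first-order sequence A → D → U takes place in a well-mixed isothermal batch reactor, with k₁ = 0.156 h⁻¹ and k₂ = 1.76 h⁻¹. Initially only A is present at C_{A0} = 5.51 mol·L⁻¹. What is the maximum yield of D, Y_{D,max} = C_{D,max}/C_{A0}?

At the optimum, C_{D,max}/C_{A0} = (k₁/k₂)^[k₂/(k₂−k₁)].
= (0.156/1.76)^(1.76/(1.76−0.156)) = (0.08864)^(1.097) = 0.07003.

0.0700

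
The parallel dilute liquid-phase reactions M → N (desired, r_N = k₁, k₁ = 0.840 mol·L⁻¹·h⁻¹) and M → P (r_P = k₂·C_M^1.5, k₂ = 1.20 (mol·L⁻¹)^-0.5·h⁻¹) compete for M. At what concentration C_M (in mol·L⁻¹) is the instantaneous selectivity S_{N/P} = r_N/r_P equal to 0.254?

S_{N/P} = (k₁/k₂)·C_M^-1.5 ⇒ C_M = (S·k₂/k₁)^(1/(-1.5)).
= (0.254×1.20/0.840)^(-0.6667) = (0.3629)^(-0.6667) = 1.97 mol·L⁻¹.

1.97 mol·L⁻¹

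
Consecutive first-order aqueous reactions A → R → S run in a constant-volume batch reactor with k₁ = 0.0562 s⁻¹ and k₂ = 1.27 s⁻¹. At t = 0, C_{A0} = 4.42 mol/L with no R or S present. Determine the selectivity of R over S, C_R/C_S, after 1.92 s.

For first-order series with pure A initially, C_R(t) = k₁C_{A0}/(k₂−k₁)·(e^(−k₁t) − e^(−k₂t)).
e^(−k₁t) = e^(−0.0562×1.92) = e^(−0.1079) = 0.8977; e^(−k₂t) = e^(−2.438) = 0.08730.
C_R = 0.0562×4.42/(1.27−0.0562) × (0.8977−0.08730) = 0.2046×0.8104 = 0.1659 mol/L.
C_A = C_{A0}e^(−k₁t) = 3.968 mol/L, so C_S = C_{A0}−C_A−C_R = 0.2863 mol/L; C_R/C_S = 0.579.

0.579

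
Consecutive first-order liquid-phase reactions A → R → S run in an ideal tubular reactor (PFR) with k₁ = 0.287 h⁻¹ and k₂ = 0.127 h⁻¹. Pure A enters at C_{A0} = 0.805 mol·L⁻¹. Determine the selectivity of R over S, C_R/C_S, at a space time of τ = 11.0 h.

Solving the coupled first-order balances gives C_R(τ) = [k₁/(k₂−k₁)]·C_{A0}·(e^(−k₁τ) − e^(−k₂τ)).
e^(−k₁τ) = e^(−0.287×11.0) = e^(−3.157) = 0.04255; e^(−k₂τ) = e^(−1.397) = 0.2473.
C_R = 0.287×0.805/(0.127−0.287) × (0.04255−0.2473) = (-1.444)×(-0.2048) = 0.2957 mol·L⁻¹.
C_A = C_{A0}e^(−k₁τ) = 0.03426 mol·L⁻¹, so C_S = C_{A0}−C_A−C_R = 0.4750 mol·L⁻¹; C_R/C_S = 0.622.

0.622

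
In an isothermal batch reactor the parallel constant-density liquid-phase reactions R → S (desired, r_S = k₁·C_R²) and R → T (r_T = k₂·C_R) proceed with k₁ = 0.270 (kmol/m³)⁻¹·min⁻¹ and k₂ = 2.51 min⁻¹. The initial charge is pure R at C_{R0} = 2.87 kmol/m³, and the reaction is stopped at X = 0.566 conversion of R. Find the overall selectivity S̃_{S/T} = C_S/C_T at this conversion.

0.219

C_R = C_{R0}(1−X) = 1.246 kmol/m³.
Along a PFR/batch, dC_T/dC_R = −r_T/(r_S+r_T) = −k₂/(k₂+k₁·C_R).
Integrating from C_{R0} to C_R: C_T = (2.51/0.270)·ln[(2.51+0.270·2.87)/(2.51+0.270·1.25)] = 9.296·ln(3.285/2.846) = 1.332 kmol/m³.
Then C_S = (C_{R0}−C_R) − C_T = 1.624 − 1.332 = 0.2921 kmol/m³.
S̃_{S/T} = C_S/C_T = 0.2921/1.332 = 0.219.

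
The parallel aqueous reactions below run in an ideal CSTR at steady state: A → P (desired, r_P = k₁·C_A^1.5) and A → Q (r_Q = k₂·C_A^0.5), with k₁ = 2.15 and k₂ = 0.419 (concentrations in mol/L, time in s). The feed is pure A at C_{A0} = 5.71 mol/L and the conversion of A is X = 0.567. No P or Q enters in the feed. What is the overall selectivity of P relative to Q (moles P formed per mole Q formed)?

12.7

Exit C_A = C_{A0}(1−X) = 5.71×0.433 = 2.472 mol/L.
A CSTR operates uniformly at the exit composition, giving r_P = 8.358 and r_Q = 0.6588 (each k·C_A^n at C_A = 2.472).
Overall selectivity = C_P/C_Q = r_Pτ/(r_Qτ) = r_P/r_Q = 12.7.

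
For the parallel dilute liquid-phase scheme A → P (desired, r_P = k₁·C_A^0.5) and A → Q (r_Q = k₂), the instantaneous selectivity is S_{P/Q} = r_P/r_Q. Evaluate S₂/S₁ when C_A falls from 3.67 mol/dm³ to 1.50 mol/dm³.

S_{P/Q} = (k₁/k₂)·C_A^0.5, so S₂/S₁ = (C_{A,2}/C_{A,1})^0.5.
= (1.50/3.67)^0.5 = (0.4087)^0.5 = 0.639.
Selectivity toward P falls as C_A falls — high-concentration operation is favoured.

0.639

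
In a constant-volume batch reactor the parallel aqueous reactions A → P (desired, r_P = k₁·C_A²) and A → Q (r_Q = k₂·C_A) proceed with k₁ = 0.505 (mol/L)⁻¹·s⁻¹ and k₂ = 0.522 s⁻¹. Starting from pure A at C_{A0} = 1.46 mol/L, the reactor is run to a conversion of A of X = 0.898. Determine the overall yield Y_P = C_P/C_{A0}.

C_A = C_{A0}(1−X) = 0.1489 mol/L.
Along a PFR/batch, dC_Q/dC_A = −r_Q/(r_P+r_Q) = −k₂/(k₂+k₁·C_A).
Integrating from C_{A0} to C_A: C_Q = (0.522/0.505)·ln[(0.522+0.505·1.46)/(0.522+0.505·0.149)] = 1.034·ln(1.259/0.5972) = 0.7712 mol/L.
Then C_P = (C_{A0}−C_A) − C_Q = 1.311 − 0.7712 = 0.5399 mol/L.
Y_P = C_P/C_{A0} = 0.5399/1.46 = 0.370.

0.370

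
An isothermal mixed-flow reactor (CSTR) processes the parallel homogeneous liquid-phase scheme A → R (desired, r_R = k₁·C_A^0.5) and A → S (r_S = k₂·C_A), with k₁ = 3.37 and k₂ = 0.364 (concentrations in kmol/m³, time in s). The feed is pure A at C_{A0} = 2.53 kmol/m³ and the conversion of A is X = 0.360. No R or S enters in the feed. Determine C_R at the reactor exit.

0.801 kmol/m³

Exit C_A = C_{A0}(1−X) = 2.53×0.640 = 1.619 kmol/m³.
Rates in a CSTR are evaluated at the outlet concentration: r_R = 3.37×1.619^0.5 = 4.288, r_S = 0.364×1.619 = 0.5894.
Fraction of consumed A going to R: r_R/(r_R+r_S) = 0.8792.
C_R = 0.8792·C_{A0}·X = 0.8792×2.53×0.360 = 0.801 kmol/m³.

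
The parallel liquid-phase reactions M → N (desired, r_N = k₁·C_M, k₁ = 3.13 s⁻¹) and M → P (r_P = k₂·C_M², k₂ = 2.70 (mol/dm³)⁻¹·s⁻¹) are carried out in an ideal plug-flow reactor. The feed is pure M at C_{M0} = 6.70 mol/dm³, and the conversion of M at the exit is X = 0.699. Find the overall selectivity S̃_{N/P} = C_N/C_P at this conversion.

C_M = C_{M0}(1−X) = 2.017 mol/dm³.
Along a PFR/batch, dC_N/dC_M = −r_N/(r_N+r_P) = −k₁/(k₁+k₂·C_M).
Integrating from C_{M0} to C_M: C_N = (3.13/2.70)·ln[(3.13+2.70·6.70)/(3.13+2.70·2.02)] = 1.159·ln(21.22/8.575) = 1.050 mol/dm³.
C_P = (C_{M0}−C_M)−C_N = 3.633 mol/dm³; S̃_{N/P} = 1.050/3.633 = 0.289.

0.289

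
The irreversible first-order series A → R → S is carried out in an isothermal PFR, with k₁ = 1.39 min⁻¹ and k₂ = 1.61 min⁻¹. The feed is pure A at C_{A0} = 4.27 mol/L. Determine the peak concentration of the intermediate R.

Evaluating C_R at τ_opt = ln(k₂/k₁)/(k₂−k₁) gives C_{R,max}/C_{A0} = (k₁/k₂)^[k₂/(k₂−k₁)].
= (1.39/1.61)^(1.61/(1.61−1.39)) = (0.8634)^(7.318) = 0.3412.
C_{R,max} = 0.3412×4.27 = 1.46 mol/L.

1.46 mol/L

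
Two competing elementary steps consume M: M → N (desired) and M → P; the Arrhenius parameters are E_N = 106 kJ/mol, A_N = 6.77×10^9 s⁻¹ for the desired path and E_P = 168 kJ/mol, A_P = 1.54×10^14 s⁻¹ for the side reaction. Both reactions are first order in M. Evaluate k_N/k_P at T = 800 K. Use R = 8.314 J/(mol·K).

Since both paths have the same order in M, the concentration cancels and S_{N/P} = k_N/k_P = (A_N/A_P)·exp[(E_P−E_N)/(RT)].
(E_P−E_N)/(RT) = (168−106)×10³/(8.314×800) = 62000/6651 = 9.322.
k_N/k_P = (6.77×10^9/1.54×10^14)·exp(9.322) = 4.396×10^-5 × 11177 = 0.491.
Since E_N < E_P, lowering the temperature improves selectivity toward N.

0.491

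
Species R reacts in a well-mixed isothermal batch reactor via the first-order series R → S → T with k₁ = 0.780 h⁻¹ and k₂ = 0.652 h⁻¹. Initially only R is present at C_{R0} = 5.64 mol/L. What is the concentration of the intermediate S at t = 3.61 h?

1.21 mol/L

The intermediate concentration in a first-order A→B→C sequence is C_S = k₁C_{R0}(e^(−k₁t) − e^(−k₂t))/(k₂−k₁).
e^(−k₁t) = e^(−0.780×3.61) = e^(−2.816) = 0.05986; e^(−k₂t) = e^(−2.354) = 0.09502.
C_S = 0.780×5.64/(0.652−0.780) × (0.05986−0.09502) = (-34.37)×(-0.03516) = 1.208 mol/L.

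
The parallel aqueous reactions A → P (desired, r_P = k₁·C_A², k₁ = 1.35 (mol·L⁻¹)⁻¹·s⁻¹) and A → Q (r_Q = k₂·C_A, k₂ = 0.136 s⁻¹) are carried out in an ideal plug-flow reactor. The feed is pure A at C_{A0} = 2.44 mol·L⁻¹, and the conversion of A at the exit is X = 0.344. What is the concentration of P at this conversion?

C_A = C_{A0}(1−X) = 1.601 mol·L⁻¹.
Along a PFR/batch, dC_Q/dC_A = −r_Q/(r_P+r_Q) = −k₂/(k₂+k₁·C_A).
Integrating from C_{A0} to C_A: C_Q = (0.136/1.35)·ln[(0.136+1.35·2.44)/(0.136+1.35·1.60)] = 0.1007·ln(3.430/2.297) = 0.04040 mol·L⁻¹.
Then C_P = (C_{A0}−C_A) − C_Q = 0.8394 − 0.04040 = 0.7990 mol·L⁻¹.

0.799 mol·L⁻¹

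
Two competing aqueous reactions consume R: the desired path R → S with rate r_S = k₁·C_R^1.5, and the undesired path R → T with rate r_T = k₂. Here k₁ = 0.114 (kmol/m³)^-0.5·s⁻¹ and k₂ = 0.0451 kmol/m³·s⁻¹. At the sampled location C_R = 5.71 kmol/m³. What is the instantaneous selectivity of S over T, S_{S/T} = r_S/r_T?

S_{S/T} = r_S/r_T = (k₁·C_R^1.5)/(k₂) = (k₁/k₂)·C_R^1.5.
= (0.114×5.710^1.5) / (0.0451) = 1.555/0.04510 = 34.5.

34.5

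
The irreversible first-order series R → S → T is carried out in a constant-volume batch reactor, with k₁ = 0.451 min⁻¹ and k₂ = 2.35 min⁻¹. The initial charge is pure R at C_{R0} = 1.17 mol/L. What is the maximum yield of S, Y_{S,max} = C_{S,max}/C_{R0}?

For a first-order series the maximum intermediate yield is C_{S,max}/C_{R0} = (k₁/k₂)^[k₂/(k₂−k₁)].
= (0.451/2.35)^(2.35/(2.35−0.451)) = (0.1919)^(1.237) = 0.1297.

0.130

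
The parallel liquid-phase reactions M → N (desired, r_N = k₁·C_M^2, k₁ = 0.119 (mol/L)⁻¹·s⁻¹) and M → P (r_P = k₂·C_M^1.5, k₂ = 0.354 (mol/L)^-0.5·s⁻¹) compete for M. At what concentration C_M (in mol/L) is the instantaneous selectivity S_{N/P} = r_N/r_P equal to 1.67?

24.7 mol/L

S_{N/P} = (k₁/k₂)·C_M^0.5 ⇒ C_M = (S·k₂/k₁)^(2).
= (1.67×0.354/0.119)^(2) = (4.968)^(2) = 24.7 mol/L.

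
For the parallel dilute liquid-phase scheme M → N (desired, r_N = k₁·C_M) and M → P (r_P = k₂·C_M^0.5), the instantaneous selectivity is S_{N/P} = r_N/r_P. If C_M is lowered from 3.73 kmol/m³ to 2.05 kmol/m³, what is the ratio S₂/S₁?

S_{N/P} = (k₁/k₂)·C_M^0.5, so S₂/S₁ = (C_{M,2}/C_{M,1})^0.5.
= (2.05/3.73)^0.5 = (0.5496)^0.5 = 0.741.

0.741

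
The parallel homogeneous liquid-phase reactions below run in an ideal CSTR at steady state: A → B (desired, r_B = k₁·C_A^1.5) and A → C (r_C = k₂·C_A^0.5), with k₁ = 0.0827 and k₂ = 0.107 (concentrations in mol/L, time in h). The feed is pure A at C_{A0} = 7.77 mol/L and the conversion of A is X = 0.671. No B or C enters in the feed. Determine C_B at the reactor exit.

Exit C_A = C_{A0}(1−X) = 7.77×0.329 = 2.556 mol/L.
A CSTR operates uniformly at the exit composition, giving r_B = 0.3380 and r_C = 0.1711 (each k·C_A^n at C_A = 2.556).
Fraction of consumed A going to B: r_B/(r_B+r_C) = 0.6640.
C_B = 0.6640·C_{A0}·X = 0.6640×7.77×0.671 = 3.46 mol/L.

3.46 mol/L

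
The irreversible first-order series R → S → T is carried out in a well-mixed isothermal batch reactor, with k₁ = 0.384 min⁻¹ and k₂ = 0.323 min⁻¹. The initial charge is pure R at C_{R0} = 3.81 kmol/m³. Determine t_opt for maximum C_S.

For first-order series the maximum of C_S occurs at t_opt = ln(k₂/k₁)/(k₂−k₁).
= ln(0.323/0.384)/(0.323−0.384) = ln(0.8411)/-0.06100 = -0.1730/-0.06100 = 2.84 min.

2.84 min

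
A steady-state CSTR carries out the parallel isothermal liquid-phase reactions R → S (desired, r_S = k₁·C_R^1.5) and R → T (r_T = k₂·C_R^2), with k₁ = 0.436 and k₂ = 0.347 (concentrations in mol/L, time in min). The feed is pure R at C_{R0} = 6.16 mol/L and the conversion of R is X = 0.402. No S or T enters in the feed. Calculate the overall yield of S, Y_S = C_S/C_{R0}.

0.159

Exit C_R = C_{R0}(1−X) = 6.16×0.598 = 3.684 mol/L.
In a CSTR the entire volume is at exit conditions, so r_S = 0.436×3.684^1.5 = 3.083 and r_T = 0.347×3.684^2 = 4.709.
Fraction of consumed R going to S: r_S/(r_S+r_T) = 0.3956.
C_S = 0.3956·C_{R0}·X = 0.3956×6.16×0.402 = 0.980 mol/L; Y_S = C_S/C_{R0} = 0.159.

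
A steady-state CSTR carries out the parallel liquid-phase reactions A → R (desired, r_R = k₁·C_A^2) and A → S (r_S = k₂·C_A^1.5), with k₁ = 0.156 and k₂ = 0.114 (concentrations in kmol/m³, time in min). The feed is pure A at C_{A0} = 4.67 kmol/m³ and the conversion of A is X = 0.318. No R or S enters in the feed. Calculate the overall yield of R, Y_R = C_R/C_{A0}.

Exit C_A = C_{A0}(1−X) = 4.67×0.682 = 3.185 kmol/m³.
A CSTR operates uniformly at the exit composition, giving r_R = 1.582 and r_S = 0.6480 (each k·C_A^n at C_A = 3.185).
Fraction of consumed A going to R: r_R/(r_R+r_S) = 0.7095.
C_R = 0.7095·C_{A0}·X = 0.7095×4.67×0.318 = 1.05 kmol/m³; Y_R = C_R/C_{A0} = 0.226.

0.226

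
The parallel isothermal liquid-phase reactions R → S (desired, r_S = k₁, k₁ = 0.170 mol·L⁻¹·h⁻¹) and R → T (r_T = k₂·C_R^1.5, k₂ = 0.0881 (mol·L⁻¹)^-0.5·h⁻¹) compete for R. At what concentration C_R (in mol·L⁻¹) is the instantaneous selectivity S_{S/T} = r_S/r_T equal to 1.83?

1.04 mol·L⁻¹

S_{S/T} = (k₁/k₂)·C_R^-1.5 ⇒ C_R = (S·k₂/k₁)^(1/(-1.5)).
= (1.83×0.0881/0.170)^(-0.6667) = (0.9484)^(-0.6667) = 1.04 mol·L⁻¹.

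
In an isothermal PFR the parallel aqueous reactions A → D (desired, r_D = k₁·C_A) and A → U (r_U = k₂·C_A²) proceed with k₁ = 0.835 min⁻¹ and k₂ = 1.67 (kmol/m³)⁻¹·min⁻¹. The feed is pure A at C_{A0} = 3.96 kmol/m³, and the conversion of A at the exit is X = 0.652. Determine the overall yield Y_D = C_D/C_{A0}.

0.109

C_A = C_{A0}(1−X) = 1.378 kmol/m³.
Along a PFR/batch, dC_D/dC_A = −r_D/(r_D+r_U) = −k₁/(k₁+k₂·C_A).
Integrating from C_{A0} to C_A: C_D = (0.835/1.67)·ln[(0.835+1.67·3.96)/(0.835+1.67·1.38)] = 0.5000·ln(7.448/3.136) = 0.4324 kmol/m³.
Y_D = C_D/C_{A0} = 0.4324/3.96 = 0.109.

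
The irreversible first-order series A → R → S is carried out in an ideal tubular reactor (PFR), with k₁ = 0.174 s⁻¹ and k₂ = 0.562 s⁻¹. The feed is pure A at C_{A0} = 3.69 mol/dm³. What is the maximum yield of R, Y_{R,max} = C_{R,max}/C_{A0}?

0.183

At the optimum, C_{R,max}/C_{A0} = (k₁/k₂)^[k₂/(k₂−k₁)].
= (0.174/0.562)^(0.562/(0.562−0.174)) = (0.3096)^(1.448) = 0.1830.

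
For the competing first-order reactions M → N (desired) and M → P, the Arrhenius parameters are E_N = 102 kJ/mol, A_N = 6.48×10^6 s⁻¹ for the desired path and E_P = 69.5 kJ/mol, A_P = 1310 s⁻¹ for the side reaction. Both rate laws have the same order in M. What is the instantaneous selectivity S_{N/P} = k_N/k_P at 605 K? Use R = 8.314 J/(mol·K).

7.73

Since both paths have the same order in M, the concentration cancels and S_{N/P} = k_N/k_P = (A_N/A_P)·exp[(E_P−E_N)/(RT)].
(E_P−E_N)/(RT) = (69.5−102)×10³/(8.314×605) = -32500/5030 = -6.461.
k_N/k_P = (6.48×10^6/1310)·exp(-6.461) = 4947 × 0.001563 = 7.73.
Since E_N > E_P, raising the temperature improves selectivity toward N.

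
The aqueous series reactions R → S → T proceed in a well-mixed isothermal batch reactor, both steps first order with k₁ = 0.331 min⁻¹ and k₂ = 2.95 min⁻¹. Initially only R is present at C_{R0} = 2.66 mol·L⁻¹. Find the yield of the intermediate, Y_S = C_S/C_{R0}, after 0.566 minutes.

For first-order series with pure R initially, C_S(t) = k₁C_{R0}/(k₂−k₁)·(e^(−k₁t) − e^(−k₂t)).
e^(−k₁t) = e^(−0.331×0.566) = e^(−0.1873) = 0.8292; e^(−k₂t) = e^(−1.670) = 0.1883.
C_S = 0.331×2.66/(2.95−0.331) × (0.8292−0.1883) = 0.3362×0.6409 = 0.2154 mol·L⁻¹.
Y_S = C_S/C_{R0} = 0.2154/2.66 = 0.0810.

0.0810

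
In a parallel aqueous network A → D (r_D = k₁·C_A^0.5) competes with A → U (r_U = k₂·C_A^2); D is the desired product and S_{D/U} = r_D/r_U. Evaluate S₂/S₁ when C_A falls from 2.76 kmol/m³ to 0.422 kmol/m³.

S_{D/U} = (k₁/k₂)·C_A^-1.5, so S₂/S₁ = (C_{A,2}/C_{A,1})^-1.5.
= (0.422/2.76)^(-1.5) = (0.1529)^(-1.5) = 16.7.

16.7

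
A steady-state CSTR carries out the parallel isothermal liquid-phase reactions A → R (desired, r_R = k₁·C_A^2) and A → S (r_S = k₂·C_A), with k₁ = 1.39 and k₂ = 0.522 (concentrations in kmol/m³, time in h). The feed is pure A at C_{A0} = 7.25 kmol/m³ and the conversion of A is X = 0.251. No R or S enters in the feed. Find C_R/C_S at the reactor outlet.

Exit C_A = C_{A0}(1−X) = 7.25×0.749 = 5.430 kmol/m³.
In a CSTR the entire volume is at exit conditions, so r_R = 1.39×5.430^2 = 40.99 and r_S = 0.522×5.430 = 2.835.
Overall selectivity = C_R/C_S = r_Rτ/(r_Sτ) = r_R/r_S = 14.5.

14.5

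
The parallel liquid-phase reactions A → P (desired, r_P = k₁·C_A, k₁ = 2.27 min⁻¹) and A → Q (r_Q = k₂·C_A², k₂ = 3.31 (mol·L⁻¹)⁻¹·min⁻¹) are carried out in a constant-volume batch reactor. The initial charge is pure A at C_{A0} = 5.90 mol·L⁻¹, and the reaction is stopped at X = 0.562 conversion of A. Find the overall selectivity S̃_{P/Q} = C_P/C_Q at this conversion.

0.169

C_A = C_{A0}(1−X) = 2.584 mol·L⁻¹.
Along a PFR/batch, dC_P/dC_A = −r_P/(r_P+r_Q) = −k₁/(k₁+k₂·C_A).
Integrating from C_{A0} to C_A: C_P = (2.27/3.31)·ln[(2.27+3.31·5.90)/(2.27+3.31·2.58)] = 0.6858·ln(21.80/10.82) = 0.4801 mol·L⁻¹.
C_Q = (C_{A0}−C_A)−C_P = 2.836 mol·L⁻¹; S̃_{P/Q} = 0.4801/2.836 = 0.169.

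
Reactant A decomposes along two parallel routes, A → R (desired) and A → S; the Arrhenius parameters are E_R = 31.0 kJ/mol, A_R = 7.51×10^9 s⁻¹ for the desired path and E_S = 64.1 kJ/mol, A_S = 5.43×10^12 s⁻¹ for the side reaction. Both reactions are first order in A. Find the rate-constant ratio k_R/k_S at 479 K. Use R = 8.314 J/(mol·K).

5.63

Since both paths have the same order in A, the concentration cancels and S_{R/S} = k_R/k_S = (A_R/A_S)·exp[(E_S−E_R)/(RT)].
(E_S−E_R)/(RT) = (64.1−31.0)×10³/(8.314×479) = 33100/3982 = 8.312.
k_R/k_S = (7.51×10^9/5.43×10^12)·exp(8.312) = 0.001383 × 4071 = 5.63.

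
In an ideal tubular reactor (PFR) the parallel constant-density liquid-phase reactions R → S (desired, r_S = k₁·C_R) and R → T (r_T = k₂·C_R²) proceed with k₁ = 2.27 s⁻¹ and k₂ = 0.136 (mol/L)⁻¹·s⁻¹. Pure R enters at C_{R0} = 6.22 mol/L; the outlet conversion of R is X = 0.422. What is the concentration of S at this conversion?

C_R = C_{R0}(1−X) = 3.595 mol/L.
Along a PFR/batch, dC_S/dC_R = −r_S/(r_S+r_T) = −k₁/(k₁+k₂·C_R).
Integrating from C_{R0} to C_R: C_S = (2.27/0.136)·ln[(2.27+0.136·6.22)/(2.27+0.136·3.60)] = 16.69·ln(3.116/2.759) = 2.031 mol/L.

2.03 mol/L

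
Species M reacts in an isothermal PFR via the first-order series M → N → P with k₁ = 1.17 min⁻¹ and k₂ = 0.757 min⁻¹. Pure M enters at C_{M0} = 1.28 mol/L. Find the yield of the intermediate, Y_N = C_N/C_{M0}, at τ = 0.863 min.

0.442

For first-order series with pure M initially, C_N(τ) = k₁C_{M0}/(k₂−k₁)·(e^(−k₁τ) − e^(−k₂τ)).
e^(−k₁τ) = e^(−1.17×0.863) = e^(−1.010) = 0.3643; e^(−k₂τ) = e^(−0.6533) = 0.5203.
C_N = 1.17×1.28/(0.757−1.17) × (0.3643−0.5203) = (-3.626)×(-0.1560) = 0.5657 mol/L.
Y_N = C_N/C_{M0} = 0.5657/1.28 = 0.442.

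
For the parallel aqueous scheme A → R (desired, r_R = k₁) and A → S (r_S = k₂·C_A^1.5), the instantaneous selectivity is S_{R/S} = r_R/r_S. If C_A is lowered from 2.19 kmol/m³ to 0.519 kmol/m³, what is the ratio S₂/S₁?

8.67

S_{R/S} = (k₁/k₂)·C_A^-1.5, so S₂/S₁ = (C_{A,2}/C_{A,1})^-1.5.
= (0.519/2.19)^(-1.5) = (0.2370)^(-1.5) = 8.67.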